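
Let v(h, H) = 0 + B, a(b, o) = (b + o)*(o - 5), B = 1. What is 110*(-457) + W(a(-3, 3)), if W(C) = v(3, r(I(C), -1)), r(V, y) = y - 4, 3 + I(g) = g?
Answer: -50269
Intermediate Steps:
a(b, o) = (-5 + o)*(b + o) (a(b, o) = (b + o)*(-5 + o) = (-5 + o)*(b + o))
I(g) = -3 + g
r(V, y) = -4 + y
v(h, H) = 1 (v(h, H) = 0 + 1 = 1)
W(C) = 1
110*(-457) + W(a(-3, 3)) = 110*(-457) + 1 = -50270 + 1 = -50269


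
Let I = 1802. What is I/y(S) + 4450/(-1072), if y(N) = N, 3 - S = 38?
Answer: -1043747/18760 ≈ -55.637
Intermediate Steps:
S = -35 (S = 3 - 1*38 = 3 - 38 = -35)
I/y(S) + 4450/(-1072) = 1802/(-35) + 4450/(-1072) = 1802*(-1/35) + 4450*(-1/1072) = -1802/35 - 2225/536 = -1043747/18760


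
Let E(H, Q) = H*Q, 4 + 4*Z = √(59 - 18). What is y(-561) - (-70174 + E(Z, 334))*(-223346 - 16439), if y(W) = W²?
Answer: -16906446059 + 40044095*√41/2 ≈ -1.6778e+10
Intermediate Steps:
Z = -1 + √41/4 (Z = -1 + √(59 - 18)/4 = -1 + √41/4 ≈ 0.60078)
y(-561) - (-70174 + E(Z, 334))*(-223346 - 16439) = (-561)² - (-70174 + (-1 + √41/4)*334)*(-223346 - 16439) = 314721 - (-70174 + (-334 + 167*√41/2))*(-239785) = 314721 - (-70508 + 167*√41/2)*(-239785) = 314721 - (16906760780 - 40044095*√41/2) = 314721 + (-16906760780 + 40044095*√41/2) = -16906446059 + 40044095*√41/2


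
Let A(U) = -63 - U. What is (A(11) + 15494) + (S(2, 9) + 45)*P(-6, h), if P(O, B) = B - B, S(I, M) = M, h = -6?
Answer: 15420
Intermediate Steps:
P(O, B) = 0
(A(11) + 15494) + (S(2, 9) + 45)*P(-6, h) = ((-63 - 1*11) + 15494) + (9 + 45)*0 = ((-63 - 11) + 15494) + 54*0 = (-74 + 15494) + 0 = 15420 + 0 = 15420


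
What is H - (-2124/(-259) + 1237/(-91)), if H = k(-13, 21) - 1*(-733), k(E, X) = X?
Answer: 2556875/3367 ≈ 759.39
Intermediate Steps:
H = 754 (H = 21 - 1*(-733) = 21 + 733 = 754)
H - (-2124/(-259) + 1237/(-91)) = 754 - (-2124/(-259) + 1237/(-91)) = 754 - (-2124*(-1/259) + 1237*(-1/91)) = 754 - (2124/259 - 1237/91) = 754 - 1*(-18157/3367) = 754 + 18157/3367 = 2556875/3367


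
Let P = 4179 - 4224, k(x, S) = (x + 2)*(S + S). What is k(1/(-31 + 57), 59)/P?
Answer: -3127/585 ≈ -5.3453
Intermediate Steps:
k(x, S) = 2*S*(2 + x) (k(x, S) = (2 + x)*(2*S) = 2*S*(2 + x))
P = -45
k(1/(-31 + 57), 59)/P = (2*59*(2 + 1/(-31 + 57)))/(-45) = (2*59*(2 + 1/26))*(-1/45) = (2*59*(53/26))*(-1/45) = (3127/13)*(-1/45) = -3127/585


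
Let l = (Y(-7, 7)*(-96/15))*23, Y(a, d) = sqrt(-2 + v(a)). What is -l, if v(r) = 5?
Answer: 736*sqrt(3)/5 ≈ 254.96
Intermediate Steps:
Y(a, d) = sqrt(3) (Y(a, d) = sqrt(-2 + 5) = sqrt(3))
l = -736*sqrt(3)/5 (l = (sqrt(3)*(-96/15))*23 = (sqrt(3)*(-96*1/15))*23 = (sqrt(3)*(-32/5))*23 = -32*sqrt(3)/5*23 = -736*sqrt(3)/5 ≈ -254.96)
-l = -(-736)*sqrt(3)/5 = 736*sqrt(3)/5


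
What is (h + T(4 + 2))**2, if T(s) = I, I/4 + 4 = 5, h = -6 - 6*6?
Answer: 1444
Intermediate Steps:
h = -42 (h = -6 - 36 = -42)
I = 4 (I = -16 + 4*5 = -16 + 20 = 4)
T(s) = 4
(h + T(4 + 2))**2 = (-42 + 4)**2 = (-38)**2 = 1444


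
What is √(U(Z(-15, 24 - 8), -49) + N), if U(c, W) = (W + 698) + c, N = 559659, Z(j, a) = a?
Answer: 2*√140081 ≈ 748.55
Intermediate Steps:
U(c, W) = 698 + W + c (U(c, W) = (698 + W) + c = 698 + W + c)
√(U(Z(-15, 24 - 8), -49) + N) = √((698 - 49 + (24 - 8)) + 559659) = √((698 - 49 + 16) + 559659) = √(665 + 559659) = √560324 = 2*√140081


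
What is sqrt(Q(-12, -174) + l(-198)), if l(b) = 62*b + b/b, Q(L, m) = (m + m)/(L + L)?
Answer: I*sqrt(49042)/2 ≈ 110.73*I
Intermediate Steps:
Q(L, m) = m/L (Q(L, m) = (2*m)/((2*L)) = (2*m)*(1/(2*L)) = m/L)
l(b) = 1 + 62*b (l(b) = 62*b + 1 = 1 + 62*b)
sqrt(Q(-12, -174) + l(-198)) = sqrt(-174/(-12) + (1 + 62*(-198))) = sqrt(-174*(-1/12) + (1 - 12276)) = sqrt(29/2 - 12275) = sqrt(-24521/2) = I*sqrt(49042)/2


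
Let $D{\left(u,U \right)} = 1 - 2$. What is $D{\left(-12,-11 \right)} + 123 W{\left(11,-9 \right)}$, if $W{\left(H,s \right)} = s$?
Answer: $-1108$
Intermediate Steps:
$D{\left(u,U \right)} = -1$ ($D{\left(u,U \right)} = 1 - 2 = -1$)
$D{\left(-12,-11 \right)} + 123 W{\left(11,-9 \right)} = -1 + 123 \left(-9\right) = -1 - 1107 = -1108$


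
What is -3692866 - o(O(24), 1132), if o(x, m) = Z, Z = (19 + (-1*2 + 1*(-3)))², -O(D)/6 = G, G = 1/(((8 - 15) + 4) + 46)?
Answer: -3693062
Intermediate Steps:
G = 1/43 (G = 1/((-7 + 4) + 46) = 1/(-3 + 46) = 1/43 ≈ 0.023256)
O(D) = -6/43 (O(D) = -6*1/43 = -6/43)
Z = 196 (Z = (19 + (-2 - 3))² = (19 - 5)² = 14² = 196)
o(x, m) = 196
-3692866 - o(O(24), 1132) = -3692866 - 1*196 = -3692866 - 196 = -3693062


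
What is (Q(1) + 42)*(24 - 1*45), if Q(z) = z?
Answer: -903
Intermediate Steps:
(Q(1) + 42)*(24 - 1*45) = (1 + 42)*(24 - 1*45) = 43*(24 - 45) = 43*(-21) = -903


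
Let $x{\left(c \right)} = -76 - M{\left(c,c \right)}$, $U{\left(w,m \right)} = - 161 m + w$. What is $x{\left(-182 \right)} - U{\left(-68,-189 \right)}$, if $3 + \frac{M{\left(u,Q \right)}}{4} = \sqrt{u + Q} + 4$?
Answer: $-30441 - 8 i \sqrt{91} \approx -30441.0 - 76.315 i$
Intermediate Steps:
$U{\left(w,m \right)} = w - 161 m$
$M{\left(u,Q \right)} = 4 + 4 \sqrt{Q + u}$ ($M{\left(u,Q \right)} = -12 + 4 \left(\sqrt{u + Q} + 4\right) = -12 + 4 \left(\sqrt{Q + u} + 4\right) = -12 + 4 \left(4 + \sqrt{Q + u}\right) = -12 + \left(16 + 4 \sqrt{Q + u}\right) = 4 + 4 \sqrt{Q + u}$)
$x{\left(c \right)} = -80 - 4 \sqrt{2} \sqrt{c}$ ($x{\left(c \right)} = -76 - \left(4 + 4 \sqrt{c + c}\right) = -76 - \left(4 + 4 \sqrt{2 c}\right) = -76 - \left(4 + 4 \sqrt{2} \sqrt{c}\right) = -80 - 4 \sqrt{2} \sqrt{c}$)
$x{\left(-182 \right)} - U{\left(-68,-189 \right)} = \left(-80 - 4 \sqrt{2} \sqrt{-182}\right) - \left(-68 - -30429\right) = \left(-80 - 4 \sqrt{2} i \sqrt{182}\right) - \left(-68 + 30429\right) = \left(-80 - 8 i \sqrt{91}\right) - 30361 = -30441 - 8 i \sqrt{91}$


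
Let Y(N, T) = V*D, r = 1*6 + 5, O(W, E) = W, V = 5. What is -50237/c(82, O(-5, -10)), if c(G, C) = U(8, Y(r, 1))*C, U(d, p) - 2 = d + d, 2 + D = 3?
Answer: 50237/90 ≈ 558.19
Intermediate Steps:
D = 1 (D = -2 + 3 = 1)
r = 11 (r = 6 + 5 = 11)
Y(N, T) = 5 (Y(N, T) = 5*1 = 5)
U(d, p) = 2 + 2*d (U(d, p) = 2 + (d + d) = 2 + 2*d)
c(G, C) = 18*C (c(G, C) = (2 + 2*8)*C = (2 + 16)*C = 18*C)
-50237/c(82, O(-5, -10)) = -50237/(18*(-5)) = -50237/(-90) = -50237*(-1/90) = 50237/90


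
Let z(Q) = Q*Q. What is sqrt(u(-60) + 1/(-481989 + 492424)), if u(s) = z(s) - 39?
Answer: 2*sqrt(96938635165)/10435 ≈ 59.674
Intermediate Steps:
z(Q) = Q**2
u(s) = -39 + s**2 (u(s) = s**2 - 39 = -39 + s**2)
sqrt(u(-60) + 1/(-481989 + 492424)) = sqrt((-39 + (-60)**2) + 1/(-481989 + 492424)) = sqrt((-39 + 3600) + 1/10435) = sqrt(3561 + 1/10435) = sqrt(37159036/10435) = 2*sqrt(96938635165)/10435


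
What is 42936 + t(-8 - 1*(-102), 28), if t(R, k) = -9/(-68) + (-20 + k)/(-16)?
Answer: 2919623/68 ≈ 42936.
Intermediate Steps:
t(R, k) = 47/34 - k/16 (t(R, k) = -9*(-1/68) + (-20 + k)*(-1/16) = 9/68 + (5/4 - k/16) = 47/34 - k/16)
42936 + t(-8 - 1*(-102), 28) = 42936 + (47/34 - 1/16*28) = 42936 + (47/34 - 7/4) = 42936 - 25/68 = 2919623/68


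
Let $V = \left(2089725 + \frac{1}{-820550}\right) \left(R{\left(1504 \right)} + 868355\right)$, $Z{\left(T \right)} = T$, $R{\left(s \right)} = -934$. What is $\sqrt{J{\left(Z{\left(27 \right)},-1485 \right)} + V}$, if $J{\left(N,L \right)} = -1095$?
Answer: $\frac{\sqrt{48819031694839852280938}}{164110} \approx 1.3464 \cdot 10^{6}$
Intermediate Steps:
$V = \frac{1487387475605706329}{820550}$ ($V = \left(2089725 + \frac{1}{-820550}\right) \left(-934 + 868355\right) = \left(2089725 - \frac{1}{820550}\right) 867421 = \frac{1714723848749}{820550} \cdot 867421 = \frac{1487387475605706329}{820550} \approx 1.8127 \cdot 10^{12}$)
$\sqrt{J{\left(Z{\left(27 \right)},-1485 \right)} + V} = \sqrt{-1095 + \frac{1487387475605706329}{820550}} = \sqrt{\frac{1487387474707204079}{820550}} = \frac{\sqrt{48819031694839852280938}}{164110}$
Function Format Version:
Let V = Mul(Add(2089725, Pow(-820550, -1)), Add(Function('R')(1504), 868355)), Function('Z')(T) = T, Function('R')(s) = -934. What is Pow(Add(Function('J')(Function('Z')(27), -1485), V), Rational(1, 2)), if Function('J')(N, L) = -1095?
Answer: Mul(Rational(1, 164110), Pow(48819031694839852280938, Rational(1, 2))) ≈ 1.3464e+6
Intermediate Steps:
V = Rational(1487387475605706329, 820550) (V = Mul(Add(2089725, Pow(-820550, -1)), Add(-934, 868355)) = Mul(Add(2089725, Rational(-1, 820550)), 867421) = Mul(Rational(1714723848749, 820550), 867421) = Rational(1487387475605706329, 820550) ≈ 1.8127e+12)
Pow(Add(Function('J')(Function('Z')(27), -1485), V), Rational(1, 2)) = Pow(Add(-1095, Rational(1487387475605706329, 820550)), Rational(1, 2)) = Pow(Rational(1487387474707204079, 820550), Rational(1, 2)) = Mul(Rational(1, 164110), Pow(48819031694839852280938, Rational(1, 2)))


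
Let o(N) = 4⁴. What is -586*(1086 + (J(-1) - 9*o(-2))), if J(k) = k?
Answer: 714334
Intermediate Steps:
o(N) = 256
-586*(1086 + (J(-1) - 9*o(-2))) = -586*(1086 + (-1 - 9*256)) = -586*(1086 + (-1 - 2304)) = -586*(1086 - 2305) = -586*(-1219) = 714334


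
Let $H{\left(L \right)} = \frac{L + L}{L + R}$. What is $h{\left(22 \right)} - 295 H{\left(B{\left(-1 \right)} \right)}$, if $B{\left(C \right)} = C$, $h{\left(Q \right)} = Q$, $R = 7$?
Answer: $\frac{361}{3} \approx 120.33$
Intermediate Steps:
$H{\left(L \right)} = \frac{2 L}{7 + L}$ ($H{\left(L \right)} = \frac{L + L}{L + 7} = \frac{2 L}{7 + L}$)
$h{\left(22 \right)} - 295 H{\left(B{\left(-1 \right)} \right)} = 22 - 295 \cdot 2 \left(-1\right) \frac{1}{7 - 1} = 22 - 295 \cdot 2 \left(-1\right) \frac{1}{6} = 22 - - \frac{295}{3} = 22 + \frac{295}{3} = \frac{361}{3}$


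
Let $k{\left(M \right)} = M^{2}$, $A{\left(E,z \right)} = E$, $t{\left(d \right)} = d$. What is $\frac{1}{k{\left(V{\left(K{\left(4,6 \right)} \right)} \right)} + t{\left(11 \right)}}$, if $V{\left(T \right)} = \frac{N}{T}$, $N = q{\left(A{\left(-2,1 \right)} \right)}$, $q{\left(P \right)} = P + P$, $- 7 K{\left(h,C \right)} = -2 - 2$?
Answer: $\frac{1}{60} \approx 0.016667$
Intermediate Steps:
$K{\left(h,C \right)} = \frac{4}{7}$ ($K{\left(h,C \right)} = - \frac{-2 - 2}{7} = \left(- \frac{1}{7}\right) \left(-4\right) = \frac{4}{7}$)
$q{\left(P \right)} = 2 P$
$N = -4$ ($N = 2 \left(-2\right) = -4$)
$V{\left(T \right)} = - \frac{4}{T}$
$\frac{1}{k{\left(V{\left(K{\left(4,6 \right)} \right)} \right)} + t{\left(11 \right)}} = \frac{1}{\left(- \frac{4}{\frac{4}{7}}\right)^{2} + 11} = \frac{1}{\left(\left(-4\right) \frac{7}{4}\right)^{2} + 11} = \frac{1}{\left(-7\right)^{2} + 11} = \frac{1}{49 + 11} = \frac{1}{60}$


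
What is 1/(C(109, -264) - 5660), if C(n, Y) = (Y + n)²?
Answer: 1/18365 ≈ 5.4451e-5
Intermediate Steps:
1/(C(109, -264) - 5660) = 1/((-264 + 109)² - 5660) = 1/((-155)² - 5660) = 1/(24025 - 5660) = 1/18365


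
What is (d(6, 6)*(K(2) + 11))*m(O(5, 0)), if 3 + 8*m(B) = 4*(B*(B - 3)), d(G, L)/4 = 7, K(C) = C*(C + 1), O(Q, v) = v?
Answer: -357/2 ≈ -178.50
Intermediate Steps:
K(C) = C*(1 + C)
d(G, L) = 28 (d(G, L) = 4*7 = 28)
m(B) = -3/8 + B*(-3 + B)/2 (m(B) = -3/8 + (4*(B*(B - 3)))/8 = -3/8 + (4*(B*(-3 + B)))/8 = -3/8 + (4*B*(-3 + B))/8 = -3/8 + B*(-3 + B)/2)
(d(6, 6)*(K(2) + 11))*m(O(5, 0)) = (28*(2*(1 + 2) + 11))*(-3/8 + (½)*0² - 3/2*0) = (28*(2*3 + 11))*(-3/8 + (½)*0 + 0) = (28*(6 + 11))*(-3/8 + 0 + 0) = (28*17)*(-3/8) = 476*(-3/8) = -357/2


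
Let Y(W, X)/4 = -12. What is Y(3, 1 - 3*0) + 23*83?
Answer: 1861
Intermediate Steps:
Y(W, X) = -48 (Y(W, X) = 4*(-12) = -48)
Y(3, 1 - 3*0) + 23*83 = -48 + 23*83 = -48 + 1909 = 1861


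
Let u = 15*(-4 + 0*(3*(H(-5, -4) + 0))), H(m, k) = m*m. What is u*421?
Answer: -25260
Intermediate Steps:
H(m, k) = m**2
u = -60 (u = 15*(-4 + 0*(3*((-5)**2 + 0))) = 15*(-4 + 0*(3*(25 + 0))) = 15*(-4 + 0*(3*25)) = 15*(-4 + 0*75) = 15*(-4 + 0) = 15*(-4) = -60)
u*421 = -60*421 = -25260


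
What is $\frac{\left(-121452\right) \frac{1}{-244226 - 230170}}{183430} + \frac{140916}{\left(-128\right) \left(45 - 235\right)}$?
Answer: $\frac{25546450043119}{4408935219520} \approx 5.7942$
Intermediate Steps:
$\frac{\left(-121452\right) \frac{1}{-244226 - 230170}}{183430} + \frac{140916}{\left(-128\right) \left(45 - 235\right)} = - \frac{121452}{-244226 - 230170} \cdot \frac{1}{183430} + \frac{140916}{\left(-128\right) \left(-190\right)} = - \frac{121452}{-474396} \cdot \frac{1}{183430} + \frac{140916}{24320} = \left(-121452\right) \left(- \frac{1}{474396}\right) \frac{1}{183430} + 140916 \cdot \frac{1}{24320} = \frac{10121}{39533} \cdot \frac{1}{183430} + \frac{35229}{6080} = \frac{10121}{7251538190} + \frac{35229}{6080} = \frac{25546450043119}{4408935219520}$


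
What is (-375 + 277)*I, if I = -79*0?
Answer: 0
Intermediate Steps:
I = 0
(-375 + 277)*I = (-375 + 277)*0 = -98*0 = 0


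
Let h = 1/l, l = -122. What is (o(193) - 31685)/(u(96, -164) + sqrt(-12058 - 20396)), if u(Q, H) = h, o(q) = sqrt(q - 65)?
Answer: 3865570/483045337 - 976*sqrt(2)/483045337 - 714432*I*sqrt(1803)/483045337 + 1414798620*I*sqrt(3606)/483045337 ≈ 0.0079996 + 175.82*I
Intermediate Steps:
o(q) = sqrt(-65 + q)
h = -1/122 (h = 1/(-122) = -1/122 ≈ -0.0081967)
u(Q, H) = -1/122
(o(193) - 31685)/(u(96, -164) + sqrt(-12058 - 20396)) = (sqrt(-65 + 193) - 31685)/(-1/122 + sqrt(-12058 - 20396)) = (sqrt(128) - 31685)/(-1/122 + sqrt(-32454)) = (8*sqrt(2) - 31685)/(-1/122 + 3*I*sqrt(3606)) = (-31685 + 8*sqrt(2))/(-1/122 + 3*I*sqrt(3606))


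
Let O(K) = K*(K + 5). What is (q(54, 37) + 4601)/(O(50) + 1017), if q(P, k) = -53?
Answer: 4548/3767 ≈ 1.2073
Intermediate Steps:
O(K) = K*(5 + K)
(q(54, 37) + 4601)/(O(50) + 1017) = (-53 + 4601)/(50*(5 + 50) + 1017) = 4548/(50*55 + 1017) = 4548/(2750 + 1017) = 4548/3767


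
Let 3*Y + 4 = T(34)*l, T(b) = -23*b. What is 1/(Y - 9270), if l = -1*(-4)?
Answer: -1/10314 ≈ -9.6956e-5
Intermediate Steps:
l = 4
Y = -1044 (Y = -4/3 + (-23*34*4)/3 = -4/3 + (-782*4)/3 = -4/3 + (⅓)*(-3128) = -4/3 - 3128/3 = -1044)
1/(Y - 9270) = 1/(-1044 - 9270) = 1/(-10314) = -1/10314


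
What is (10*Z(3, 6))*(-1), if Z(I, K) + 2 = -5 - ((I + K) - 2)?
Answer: 140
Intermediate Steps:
Z(I, K) = -5 - I - K (Z(I, K) = -2 + (-5 - ((I + K) - 2)) = -2 + (-5 - (-2 + I + K)) = -2 + (-5 + (2 - I - K)) = -2 + (-3 - I - K) = -5 - I - K)
(10*Z(3, 6))*(-1) = (10*(-5 - 1*3 - 1*6))*(-1) = (10*(-5 - 3 - 6))*(-1) = (10*(-14))*(-1) = -140*(-1) = 140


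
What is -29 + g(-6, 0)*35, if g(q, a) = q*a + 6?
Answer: 181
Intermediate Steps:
g(q, a) = 6 + a*q (g(q, a) = a*q + 6 = 6 + a*q)
-29 + g(-6, 0)*35 = -29 + (6 + 0*(-6))*35 = -29 + (6 + 0)*35 = -29 + 6*35 = -29 + 210 = 181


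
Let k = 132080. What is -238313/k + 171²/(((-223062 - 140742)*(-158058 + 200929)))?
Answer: -309740519705431/171667031732560 ≈ -1.8043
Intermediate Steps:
-238313/k + 171²/(((-223062 - 140742)*(-158058 + 200929))) = -238313/132080 + 171²/(((-223062 - 140742)*(-158058 + 200929))) = -238313*1/132080 + 29241/((-363804*42871)) = -238313/132080 + 29241/(-15596641284) = -238313/132080 + 29241*(-1/15596641284) = -238313/132080 - 9747/5198880428 = -309740519705431/171667031732560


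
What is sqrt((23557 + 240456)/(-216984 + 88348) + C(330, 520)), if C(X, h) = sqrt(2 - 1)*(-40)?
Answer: 49*I*sqrt(72454227)/64318 ≈ 6.4848*I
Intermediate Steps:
C(X, h) = -40 (C(X, h) = sqrt(1)*(-40) = 1*(-40) = -40)
sqrt((23557 + 240456)/(-216984 + 88348) + C(330, 520)) = sqrt((23557 + 240456)/(-216984 + 88348) - 40) = sqrt(264013/(-128636) - 40) = sqrt(264013*(-1/128636) - 40) = sqrt(-264013/128636 - 40) = sqrt(-5409453/128636) = 49*I*sqrt(72454227)/64318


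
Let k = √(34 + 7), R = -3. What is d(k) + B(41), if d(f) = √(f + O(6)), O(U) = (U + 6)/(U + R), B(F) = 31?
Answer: 31 + √(4 + √41) ≈ 34.225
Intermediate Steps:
k = √41 ≈ 6.4031
O(U) = (6 + U)/(-3 + U) (O(U) = (U + 6)/(U - 3) = (6 + U)/(-3 + U))
d(f) = √(4 + f) (d(f) = √(f + (6 + 6)/(-3 + 6)) = √(f + 12/3) = √(f + (⅓)*12) = √(f + 4) = √(4 + f))
d(k) + B(41) = √(4 + √41) + 31 = 31 + √(4 + √41)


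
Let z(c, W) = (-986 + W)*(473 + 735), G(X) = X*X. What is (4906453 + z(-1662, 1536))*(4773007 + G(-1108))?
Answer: 33428856042363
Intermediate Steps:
G(X) = X²
z(c, W) = -1191088 + 1208*W (z(c, W) = (-986 + W)*1208 = -1191088 + 1208*W)
(4906453 + z(-1662, 1536))*(4773007 + G(-1108)) = (4906453 + (-1191088 + 1208*1536))*(4773007 + (-1108)²) = (4906453 + (-1191088 + 1855488))*(4773007 + 1227664) = (4906453 + 664400)*6000671 = 5570853*6000671 = 33428856042363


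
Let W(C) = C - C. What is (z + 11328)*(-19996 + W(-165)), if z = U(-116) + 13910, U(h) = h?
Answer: -502339512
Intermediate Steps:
W(C) = 0
z = 13794 (z = -116 + 13910 = 13794)
(z + 11328)*(-19996 + W(-165)) = (13794 + 11328)*(-19996 + 0) = 25122*(-19996) = -502339512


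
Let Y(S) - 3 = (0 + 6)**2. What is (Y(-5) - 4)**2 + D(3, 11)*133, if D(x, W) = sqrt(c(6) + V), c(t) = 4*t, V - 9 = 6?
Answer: 1225 + 133*sqrt(39) ≈ 2055.6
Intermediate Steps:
V = 15 (V = 9 + 6 = 15)
Y(S) = 39 (Y(S) = 3 + (0 + 6)**2 = 3 + 6**2 = 3 + 36 = 39)
D(x, W) = sqrt(39) (D(x, W) = sqrt(4*6 + 15) = sqrt(24 + 15) = sqrt(39))
(Y(-5) - 4)**2 + D(3, 11)*133 = (39 - 4)**2 + sqrt(39)*133 = 35**2 + 133*sqrt(39) = 1225 + 133*sqrt(39)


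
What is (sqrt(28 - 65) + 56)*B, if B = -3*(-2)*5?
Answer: 1680 + 30*I*sqrt(37) ≈ 1680.0 + 182.48*I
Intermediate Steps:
B = 30 (B = 6*5 = 30)
(sqrt(28 - 65) + 56)*B = (sqrt(28 - 65) + 56)*30 = (sqrt(-37) + 56)*30 = (I*sqrt(37) + 56)*30 = (56 + I*sqrt(37))*30 = 1680 + 30*I*sqrt(37)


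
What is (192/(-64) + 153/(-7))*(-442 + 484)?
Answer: -1044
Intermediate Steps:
(192/(-64) + 153/(-7))*(-442 + 484) = (192*(-1/64) + 153*(-1/7))*42 = (-3 - 153/7)*42 = -174/7*42 = -1044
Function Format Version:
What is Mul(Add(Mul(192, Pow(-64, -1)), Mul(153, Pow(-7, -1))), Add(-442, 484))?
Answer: -1044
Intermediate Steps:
Mul(Add(Mul(192, Pow(-64, -1)), Mul(153, Pow(-7, -1))), Add(-442, 484)) = Mul(Add(Mul(192, Rational(-1, 64)), Mul(153, Rational(-1, 7))), 42) = Mul(Add(-3, Rational(-153, 7)), 42) = Mul(Rational(-174, 7), 42) = -1044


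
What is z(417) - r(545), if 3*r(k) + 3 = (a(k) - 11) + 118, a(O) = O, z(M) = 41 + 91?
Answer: -253/3 ≈ -84.333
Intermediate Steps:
z(M) = 132
r(k) = 104/3 + k/3 (r(k) = -1 + ((k - 11) + 118)/3 = -1 + ((-11 + k) + 118)/3 = -1 + (107 + k)/3 = -1 + (107/3 + k/3) = 104/3 + k/3)
z(417) - r(545) = 132 - (104/3 + (1/3)*545) = 132 - (104/3 + 545/3) = 132 - 1*649/3 = 132 - 649/3 = -253/3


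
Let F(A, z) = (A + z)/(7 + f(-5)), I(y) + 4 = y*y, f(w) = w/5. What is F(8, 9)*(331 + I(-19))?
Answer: 5848/3 ≈ 1949.3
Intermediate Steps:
f(w) = w/5 (f(w) = w*(⅕) = w/5)
I(y) = -4 + y² (I(y) = -4 + y*y = -4 + y²)
F(A, z) = A/6 + z/6 (F(A, z) = (A + z)/(7 + (⅕)*(-5)) = (A + z)/(7 - 1) = (A + z)/6 = (A + z)*(⅙) = A/6 + z/6)
F(8, 9)*(331 + I(-19)) = ((⅙)*8 + (⅙)*9)*(331 + (-4 + (-19)²)) = (4/3 + 3/2)*(331 + (-4 + 361)) = 17*(331 + 357)/6 = (17/6)*688 = 5848/3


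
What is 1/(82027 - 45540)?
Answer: 1/36487 ≈ 2.7407e-5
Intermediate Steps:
1/(82027 - 45540) = 1/36487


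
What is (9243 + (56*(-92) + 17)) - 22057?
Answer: -17949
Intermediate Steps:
(9243 + (56*(-92) + 17)) - 22057 = (9243 + (-5152 + 17)) - 22057 = (9243 - 5135) - 22057 = 4108 - 22057 = -17949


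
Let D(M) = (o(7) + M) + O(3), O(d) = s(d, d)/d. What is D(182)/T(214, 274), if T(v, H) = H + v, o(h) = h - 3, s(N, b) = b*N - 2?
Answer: 565/1464 ≈ 0.38593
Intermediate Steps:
s(N, b) = -2 + N*b (s(N, b) = N*b - 2 = -2 + N*b)
o(h) = -3 + h
O(d) = (-2 + d²)/d (O(d) = (-2 + d*d)/d = (-2 + d²)/d)
D(M) = 19/3 + M (D(M) = ((-3 + 7) + M) + (3 - 2/3) = (4 + M) + (3 - 2*⅓) = (4 + M) + (3 - ⅔) = (4 + M) + 7/3 = 19/3 + M)
D(182)/T(214, 274) = (19/3 + 182)/(274 + 214) = (565/3)/488 = (565/3)*(1/488) = 565/1464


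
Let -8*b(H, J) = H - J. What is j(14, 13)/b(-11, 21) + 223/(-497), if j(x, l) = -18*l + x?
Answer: -27558/497 ≈ -55.449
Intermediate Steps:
b(H, J) = -H/8 + J/8 (b(H, J) = -(H - J)/8 = -H/8 + J/8)
j(x, l) = x - 18*l
j(14, 13)/b(-11, 21) + 223/(-497) = (14 - 18*13)/(-⅛*(-11) + (⅛)*21) + 223/(-497) = (14 - 234)/(11/8 + 21/8) + 223*(-1/497) = -220/4 - 223/497 = -220*¼ - 223/497 = -55 - 223/497 = -27558/497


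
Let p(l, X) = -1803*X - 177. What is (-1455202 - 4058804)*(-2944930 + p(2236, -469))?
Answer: 11576655597000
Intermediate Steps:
p(l, X) = -177 - 1803*X
(-1455202 - 4058804)*(-2944930 + p(2236, -469)) = (-1455202 - 4058804)*(-2944930 + (-177 - 1803*(-469))) = -5514006*(-2944930 + (-177 + 845607)) = -5514006*(-2944930 + 845430) = -5514006*(-2099500) = 11576655597000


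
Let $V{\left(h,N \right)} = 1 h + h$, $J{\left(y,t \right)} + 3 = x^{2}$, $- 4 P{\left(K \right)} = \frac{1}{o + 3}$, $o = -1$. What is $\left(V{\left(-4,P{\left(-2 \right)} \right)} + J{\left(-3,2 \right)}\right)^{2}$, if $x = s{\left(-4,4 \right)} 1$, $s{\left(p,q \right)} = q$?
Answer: $25$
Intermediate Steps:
$x = 4$ ($x = 4 \cdot 1 = 4$)
$P{\left(K \right)} = - \frac{1}{8}$ ($P{\left(K \right)} = - \frac{1}{4 \left(-1 + 3\right)} = - \frac{1}{4 \cdot 2} = \left(- \frac{1}{4}\right) \frac{1}{2} = - \frac{1}{8}$)
$J{\left(y,t \right)} = 13$ ($J{\left(y,t \right)} = -3 + 4^{2} = -3 + 16 = 13$)
$V{\left(h,N \right)} = 2 h$ ($V{\left(h,N \right)} = h + h = 2 h$)
$\left(V{\left(-4,P{\left(-2 \right)} \right)} + J{\left(-3,2 \right)}\right)^{2} = \left(2 \left(-4\right) + 13\right)^{2} = \left(-8 + 13\right)^{2} = 5^{2} = 25$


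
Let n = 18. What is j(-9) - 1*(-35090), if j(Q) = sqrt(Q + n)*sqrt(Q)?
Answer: 35090 + 9*I ≈ 35090.0 + 9.0*I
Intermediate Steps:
j(Q) = sqrt(Q)*sqrt(18 + Q) (j(Q) = sqrt(Q + 18)*sqrt(Q) = sqrt(18 + Q)*sqrt(Q) = sqrt(Q)*sqrt(18 + Q))
j(-9) - 1*(-35090) = sqrt(-9)*sqrt(18 - 9) - 1*(-35090) = (3*I)*sqrt(9) + 35090 = (3*I)*3 + 35090 = 9*I + 35090 = 35090 + 9*I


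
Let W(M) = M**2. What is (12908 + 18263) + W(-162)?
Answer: 57415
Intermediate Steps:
(12908 + 18263) + W(-162) = (12908 + 18263) + (-162)**2 = 31171 + 26244 = 57415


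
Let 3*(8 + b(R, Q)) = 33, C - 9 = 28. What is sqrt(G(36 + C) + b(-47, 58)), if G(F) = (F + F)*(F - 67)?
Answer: sqrt(879) ≈ 29.648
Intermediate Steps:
C = 37 (C = 9 + 28 = 37)
b(R, Q) = 3 (b(R, Q) = -8 + (1/3)*33 = -8 + 11 = 3)
G(F) = 2*F*(-67 + F) (G(F) = (2*F)*(-67 + F) = 2*F*(-67 + F))
sqrt(G(36 + C) + b(-47, 58)) = sqrt(2*(36 + 37)*(-67 + (36 + 37)) + 3) = sqrt(2*73*(-67 + 73) + 3) = sqrt(2*73*6 + 3) = sqrt(876 + 3) = sqrt(879)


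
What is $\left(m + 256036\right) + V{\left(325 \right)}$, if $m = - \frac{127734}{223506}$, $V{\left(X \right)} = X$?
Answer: $\frac{9549682322}{37251} \approx 2.5636 \cdot 10^{5}$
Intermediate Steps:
$m = - \frac{21289}{37251}$ ($m = \left(-127734\right) \frac{1}{223506} = - \frac{21289}{37251} \approx -0.5715$)
$\left(m + 256036\right) + V{\left(325 \right)} = \left(- \frac{21289}{37251} + 256036\right) + 325 = \frac{9537575747}{37251} + 325 = \frac{9549682322}{37251}$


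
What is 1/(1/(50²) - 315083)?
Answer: -2500/787707499 ≈ -3.1738e-6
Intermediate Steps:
1/(1/(50²) - 315083) = 1/(1/2500 - 315083) = 1/(-787707499/2500) = -2500/787707499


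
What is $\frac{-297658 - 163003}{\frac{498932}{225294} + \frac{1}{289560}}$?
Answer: $- \frac{5008623529458840}{24078495869} \approx -2.0801 \cdot 10^{5}$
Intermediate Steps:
$\frac{-297658 - 163003}{\frac{498932}{225294} + \frac{1}{289560}} = - \frac{460661}{498932 \cdot \frac{1}{225294} + \frac{1}{289560}} = - \frac{460661}{\frac{249466}{112647} + \frac{1}{289560}} = - \frac{460661}{\frac{24078495869}{10872688440}} = \left(-460661\right) \frac{10872688440}{24078495869} = - \frac{5008623529458840}{24078495869}$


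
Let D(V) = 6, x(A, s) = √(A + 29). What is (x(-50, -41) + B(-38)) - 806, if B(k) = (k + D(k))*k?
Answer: 410 + I*√21 ≈ 410.0 + 4.5826*I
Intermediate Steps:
x(A, s) = √(29 + A)
B(k) = k*(6 + k) (B(k) = (k + 6)*k = (6 + k)*k = k*(6 + k))
(x(-50, -41) + B(-38)) - 806 = (√(29 - 50) - 38*(6 - 38)) - 806 = (√(-21) - 38*(-32)) - 806 = (I*√21 + 1216) - 806 = (1216 + I*√21) - 806 = 410 + I*√21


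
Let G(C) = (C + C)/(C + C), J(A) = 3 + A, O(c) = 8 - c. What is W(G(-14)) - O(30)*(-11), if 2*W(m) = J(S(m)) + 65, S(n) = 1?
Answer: -415/2 ≈ -207.50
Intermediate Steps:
G(C) = 1 (G(C) = (2*C)/((2*C)) = (2*C)*(1/(2*C)) = 1)
W(m) = 69/2 (W(m) = ((3 + 1) + 65)/2 = (4 + 65)/2 = (1/2)*69 = 69/2)
W(G(-14)) - O(30)*(-11) = 69/2 - (8 - 1*30)*(-11) = 69/2 - (8 - 30)*(-11) = 69/2 - (-22)*(-11) = 69/2 - 1*242 = 69/2 - 242 = -415/2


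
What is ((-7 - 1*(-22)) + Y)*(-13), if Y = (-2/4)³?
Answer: -1547/8 ≈ -193.38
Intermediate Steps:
Y = -⅛ (Y = (-2*¼)³ = (-½)³ = -⅛ ≈ -0.12500)
((-7 - 1*(-22)) + Y)*(-13) = ((-7 - 1*(-22)) - ⅛)*(-13) = ((-7 + 22) - ⅛)*(-13) = (15 - ⅛)*(-13) = (119/8)*(-13) = -1547/8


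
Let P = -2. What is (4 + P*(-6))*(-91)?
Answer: -1456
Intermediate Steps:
(4 + P*(-6))*(-91) = (4 - 2*(-6))*(-91) = (4 + 12)*(-91) = 16*(-91) = -1456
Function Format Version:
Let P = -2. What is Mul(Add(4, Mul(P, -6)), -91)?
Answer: -1456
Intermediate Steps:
Mul(Add(4, Mul(P, -6)), -91) = Mul(Add(4, Mul(-2, -6)), -91) = Mul(Add(4, 12), -91) = Mul(16, -91) = -1456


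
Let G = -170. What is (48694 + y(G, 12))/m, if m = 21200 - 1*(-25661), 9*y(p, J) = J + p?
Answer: 438088/421749 ≈ 1.0387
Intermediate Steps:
y(p, J) = J/9 + p/9 (y(p, J) = (J + p)/9 = J/9 + p/9)
m = 46861 (m = 21200 + 25661 = 46861)
(48694 + y(G, 12))/m = (48694 + ((⅑)*12 + (⅑)*(-170)))/46861 = (48694 + (4/3 - 170/9))*(1/46861) = (48694 - 158/9)*(1/46861) = (438088/9)*(1/46861) = 438088/421749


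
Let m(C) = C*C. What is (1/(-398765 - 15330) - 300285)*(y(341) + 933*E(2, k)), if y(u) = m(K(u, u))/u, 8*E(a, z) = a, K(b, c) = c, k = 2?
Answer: -71405987430893/414095 ≈ -1.7244e+8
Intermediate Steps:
E(a, z) = a/8
m(C) = C**2
y(u) = u (y(u) = u**2/u = u)
(1/(-398765 - 15330) - 300285)*(y(341) + 933*E(2, k)) = (1/(-398765 - 15330) - 300285)*(341 + 933*((1/8)*2)) = (1/(-414095) - 300285)*(341 + 933*(1/4)) = (-1/414095 - 300285)*(341 + 933/4) = -124346517076/414095*2297/4 = -71405987430893/414095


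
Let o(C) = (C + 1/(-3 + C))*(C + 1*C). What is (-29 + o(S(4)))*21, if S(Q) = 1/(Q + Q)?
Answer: -449085/736 ≈ -610.17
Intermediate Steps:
S(Q) = 1/(2*Q)
o(C) = 2*C*(C + 1/(-3 + C)) (o(C) = (C + 1/(-3 + C))*(C + C) = (C + 1/(-3 + C))*(2*C) = 2*C*(C + 1/(-3 + C)))
(-29 + o(S(4)))*21 = (-29 + 2*((½)/4)*(1 + ((½)/4)² - 3/(2*4))/(-3 + (½)/4))*21 = (-29 + 2*((½)*(¼))*(1 + ((½)*(¼))² - 3/(2*4))/(-3 + (½)*(¼)))*21 = (-29 + 2*(⅛)*(1 + (⅛)² - 3*⅛)/(-3 + ⅛))*21 = (-29 + 2*(⅛)*(1 + 1/64 - 3/8)/(-23/8))*21 = (-29 + 2*(⅛)*(-8/23)*(41/64))*21 = (-29 - 41/736)*21 = -21385/736*21 = -449085/736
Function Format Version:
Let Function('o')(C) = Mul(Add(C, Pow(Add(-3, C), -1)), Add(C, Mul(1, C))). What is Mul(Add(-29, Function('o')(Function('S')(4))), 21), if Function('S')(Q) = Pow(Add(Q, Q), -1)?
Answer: Rational(-449085, 736) ≈ -610.17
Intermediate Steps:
Function('S')(Q) = Mul(Rational(1, 2), Pow(Q, -1)) (Function('S')(Q) = Pow(Mul(2, Q), -1) = Mul(Rational(1, 2), Pow(Q, -1)))
Function('o')(C) = Mul(2, C, Add(C, Pow(Add(-3, C), -1))) (Function('o')(C) = Mul(Add(C, Pow(Add(-3, C), -1)), Add(C, C)) = Mul(Add(C, Pow(Add(-3, C), -1)), Mul(2, C)) = Mul(2, C, Add(C, Pow(Add(-3, C), -1))))
Mul(Add(-29, Function('o')(Function('S')(4))), 21) = Mul(Add(-29, Mul(2, Mul(Rational(1, 2), Pow(4, -1)), Pow(Add(-3, Mul(Rational(1, 2), Pow(4, -1))), -1), Add(1, Pow(Mul(Rational(1, 2), Pow(4, -1)), 2), Mul(-3, Mul(Rational(1, 2), Pow(4, -1)))))), 21) = Mul(Add(-29, Mul(2, Mul(Rational(1, 2), Rational(1, 4)), Pow(Add(-3, Mul(Rational(1, 2), Rational(1, 4))), -1), Add(1, Pow(Mul(Rational(1, 2), Rational(1, 4)), 2), Mul(-3, Mul(Rational(1, 2), Rational(1, 4)))))), 21) = Mul(Add(-29, Mul(2, Rational(1, 8), Pow(Add(-3, Rational(1, 8)), -1), Add(1, Pow(Rational(1, 8), 2), Mul(-3, Rational(1, 8))))), 21) = Mul(Add(-29, Mul(2, Rational(1, 8), Pow(Rational(-23, 8), -1), Add(1, Rational(1, 64), Rational(-3, 8)))), 21) = Mul(Add(-29, Mul(2, Rational(1, 8), Rational(-8, 23), Rational(41, 64))), 21) = Mul(Add(-29, Rational(-41, 736)), 21) = Mul(Rational(-21385, 736), 21) = Rational(-449085, 736)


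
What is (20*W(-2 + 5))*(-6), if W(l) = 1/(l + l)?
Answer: -20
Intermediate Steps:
W(l) = 1/(2*l)
(20*W(-2 + 5))*(-6) = (20*(1/(2*(-2 + 5))))*(-6) = (20*((½)/3))*(-6) = (20*((½)*(⅓)))*(-6) = (20*(⅙))*(-6) = (10/3)*(-6) = -20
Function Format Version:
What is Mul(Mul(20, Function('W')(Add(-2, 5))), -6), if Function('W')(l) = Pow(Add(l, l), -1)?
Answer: -20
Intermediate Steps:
Function('W')(l) = Mul(Rational(1, 2), Pow(l, -1)) (Function('W')(l) = Pow(Mul(2, l), -1) = Mul(Rational(1, 2), Pow(l, -1)))
Mul(Mul(20, Function('W')(Add(-2, 5))), -6) = Mul(Mul(20, Mul(Rational(1, 2), Pow(Add(-2, 5), -1))), -6) = Mul(Mul(20, Mul(Rational(1, 2), Pow(3, -1))), -6) = Mul(Mul(20, Mul(Rational(1, 2), Rational(1, 3))), -6) = Mul(Mul(20, Rational(1, 6)), -6) = Mul(Rational(10, 3), -6) = -20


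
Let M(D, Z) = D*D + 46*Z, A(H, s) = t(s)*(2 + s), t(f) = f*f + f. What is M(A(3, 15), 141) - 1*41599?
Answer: 16611287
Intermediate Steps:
t(f) = f + f² (t(f) = f² + f = f + f²)
A(H, s) = s*(1 + s)*(2 + s) (A(H, s) = (s*(1 + s))*(2 + s) = s*(1 + s)*(2 + s))
M(D, Z) = D² + 46*Z
M(A(3, 15), 141) - 1*41599 = ((15*(1 + 15)*(2 + 15))² + 46*141) - 1*41599 = ((15*16*17)² + 6486) - 41599 = (4080² + 6486) - 41599 = (16646400 + 6486) - 41599 = 16652886 - 41599 = 16611287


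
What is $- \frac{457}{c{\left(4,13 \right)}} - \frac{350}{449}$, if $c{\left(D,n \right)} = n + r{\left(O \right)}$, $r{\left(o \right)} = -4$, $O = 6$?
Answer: $- \frac{208343}{4041} \approx -51.557$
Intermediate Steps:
$c{\left(D,n \right)} = -4 + n$ ($c{\left(D,n \right)} = n - 4 = -4 + n$)
$- \frac{457}{c{\left(4,13 \right)}} - \frac{350}{449} = - \frac{457}{-4 + 13} - \frac{350}{449} = - \frac{457}{9} - \frac{350}{449} = - \frac{208343}{4041}$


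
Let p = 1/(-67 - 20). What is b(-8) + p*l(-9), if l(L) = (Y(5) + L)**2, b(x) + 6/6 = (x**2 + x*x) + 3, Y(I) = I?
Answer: 11294/87 ≈ 129.82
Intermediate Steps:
b(x) = 2 + 2*x**2 (b(x) = -1 + ((x**2 + x*x) + 3) = -1 + ((x**2 + x**2) + 3) = -1 + (2*x**2 + 3) = -1 + (3 + 2*x**2) = 2 + 2*x**2)
l(L) = (5 + L)**2
p = -1/87 (p = 1/(-87) = -1/87 ≈ -0.011494)
b(-8) + p*l(-9) = (2 + 2*(-8)**2) - (5 - 9)**2/87 = (2 + 2*64) - 1/87*(-4)**2 = (2 + 128) - 1/87*16 = 130 - 16/87 = 11294/87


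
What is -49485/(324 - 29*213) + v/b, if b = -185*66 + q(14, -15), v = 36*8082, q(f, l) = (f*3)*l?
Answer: -14827148/1043785 ≈ -14.205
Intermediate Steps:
q(f, l) = 3*f*l (q(f, l) = (3*f)*l = 3*f*l)
v = 290952
b = -12840 (b = -185*66 + 3*14*(-15) = -12210 - 630 = -12840)
-49485/(324 - 29*213) + v/b = -49485/(324 - 29*213) + 290952/(-12840) = -49485/(324 - 6177) + 290952*(-1/12840) = -49485/(-5853) - 12123/535 = -49485*(-1/5853) - 12123/535 = 16495/1951 - 12123/535 = -14827148/1043785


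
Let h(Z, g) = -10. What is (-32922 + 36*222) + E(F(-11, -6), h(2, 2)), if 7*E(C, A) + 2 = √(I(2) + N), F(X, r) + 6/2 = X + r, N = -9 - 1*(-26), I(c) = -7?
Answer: -174512/7 + √10/7 ≈ -24930.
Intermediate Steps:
N = 17 (N = -9 + 26 = 17)
F(X, r) = -3 + X + r (F(X, r) = -3 + (X + r) = -3 + X + r)
E(C, A) = -2/7 + √10/7 (E(C, A) = -2/7 + √(-7 + 17)/7 = -2/7 + √10/7)
(-32922 + 36*222) + E(F(-11, -6), h(2, 2)) = (-32922 + 36*222) + (-2/7 + √10/7) = (-32922 + 7992) + (-2/7 + √10/7) = -24930 + (-2/7 + √10/7) = -174512/7 + √10/7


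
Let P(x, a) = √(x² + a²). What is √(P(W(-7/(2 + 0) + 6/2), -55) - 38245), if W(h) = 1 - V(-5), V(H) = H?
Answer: √(-38245 + √3061) ≈ 195.42*I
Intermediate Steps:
W(h) = 6 (W(h) = 1 - 1*(-5) = 1 + 5 = 6)
P(x, a) = √(a² + x²)
√(P(W(-7/(2 + 0) + 6/2), -55) - 38245) = √(√((-55)² + 6²) - 38245) = √(√(3025 + 36) - 38245) = √(√3061 - 38245) = √(-38245 + √3061)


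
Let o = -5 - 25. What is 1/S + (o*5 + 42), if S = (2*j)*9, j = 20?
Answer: -38879/360 ≈ -108.00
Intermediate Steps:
S = 360 (S = (2*20)*9 = 40*9 = 360)
o = -30
1/S + (o*5 + 42) = 1/360 + (-30*5 + 42) = 1/360 + (-150 + 42) = 1/360 - 108 = -38879/360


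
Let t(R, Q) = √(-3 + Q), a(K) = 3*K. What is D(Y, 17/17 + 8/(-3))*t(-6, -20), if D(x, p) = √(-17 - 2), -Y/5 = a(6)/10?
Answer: -√437 ≈ -20.905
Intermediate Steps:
Y = -9 (Y = -5*3*6/10 = -90/10 = -5*9/5 = -9)
D(x, p) = I*√19 (D(x, p) = √(-19) = I*√19)
D(Y, 17/17 + 8/(-3))*t(-6, -20) = (I*√19)*√(-3 - 20) = (I*√19)*√(-23) = (I*√19)*(I*√23) = -√437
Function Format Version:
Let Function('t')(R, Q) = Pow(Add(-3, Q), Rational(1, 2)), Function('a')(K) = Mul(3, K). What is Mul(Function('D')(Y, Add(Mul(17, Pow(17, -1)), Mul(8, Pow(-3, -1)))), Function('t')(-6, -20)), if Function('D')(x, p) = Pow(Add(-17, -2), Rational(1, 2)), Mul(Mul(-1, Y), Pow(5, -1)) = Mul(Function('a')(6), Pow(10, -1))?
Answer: Mul(-1, Pow(437, Rational(1, 2))) ≈ -20.905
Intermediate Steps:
Y = -9 (Y = Mul(-5, Mul(Mul(3, 6), Pow(10, -1))) = Mul(-5, Mul(18, Rational(1, 10))) = Mul(-5, Rational(9, 5)) = -9)
Function('D')(x, p) = Mul(I, Pow(19, Rational(1, 2))) (Function('D')(x, p) = Pow(-19, Rational(1, 2)) = Mul(I, Pow(19, Rational(1, 2))))
Mul(Function('D')(Y, Add(Mul(17, Pow(17, -1)), Mul(8, Pow(-3, -1)))), Function('t')(-6, -20)) = Mul(Mul(I, Pow(19, Rational(1, 2))), Pow(Add(-3, -20), Rational(1, 2))) = Mul(Mul(I, Pow(19, Rational(1, 2))), Pow(-23, Rational(1, 2))) = Mul(Mul(I, Pow(19, Rational(1, 2))), Mul(I, Pow(23, Rational(1, 2)))) = Mul(-1, Pow(437, Rational(1, 2)))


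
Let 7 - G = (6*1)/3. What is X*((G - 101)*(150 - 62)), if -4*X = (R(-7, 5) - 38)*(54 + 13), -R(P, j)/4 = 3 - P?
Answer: -11037312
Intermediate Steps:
R(P, j) = -12 + 4*P (R(P, j) = -4*(3 - P) = -12 + 4*P)
X = 2613/2 (X = -((-12 + 4*(-7)) - 38)*(54 + 13)/4 = -((-12 - 28) - 38)*67/4 = -(-40 - 38)*67/4 = -(-39)*67/2 = -¼*(-5226) = 2613/2 ≈ 1306.5)
G = 5 (G = 7 - 6*1/3 = 7 - 6/3 = 7 - 1*2 = 7 - 2 = 5)
X*((G - 101)*(150 - 62)) = 2613*((5 - 101)*(150 - 62))/2 = 2613*(-96*88)/2 = (2613/2)*(-8448) = -11037312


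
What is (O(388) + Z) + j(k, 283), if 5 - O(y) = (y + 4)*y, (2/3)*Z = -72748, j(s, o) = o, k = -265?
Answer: -260930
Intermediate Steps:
Z = -109122 (Z = (3/2)*(-72748) = -109122)
O(y) = 5 - y*(4 + y) (O(y) = 5 - (y + 4)*y = 5 - (4 + y)*y = 5 - y*(4 + y))
(O(388) + Z) + j(k, 283) = ((5 - 1*388² - 4*388) - 109122) + 283 = ((5 - 1*150544 - 1552) - 109122) + 283 = ((5 - 150544 - 1552) - 109122) + 283 = (-152091 - 109122) + 283 = -261213 + 283 = -260930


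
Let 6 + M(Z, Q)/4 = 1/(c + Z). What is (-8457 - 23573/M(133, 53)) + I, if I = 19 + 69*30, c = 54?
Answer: -24145961/4484 ≈ -5384.9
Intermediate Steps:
M(Z, Q) = -24 + 4/(54 + Z)
I = 2089 (I = 19 + 2070 = 2089)
(-8457 - 23573/M(133, 53)) + I = (-8457 - 23573*(54 + 133)/(4*(-323 - 6*133))) + 2089 = (-8457 - 23573*187/(4*(-323 - 798))) + 2089 = (-8457 - 23573/(4*(1/187)*(-1121))) + 2089 = (-8457 - 23573/(-4484/187)) + 2089 = (-8457 - 23573*(-187/4484)) + 2089 = (-8457 + 4408151/4484) + 2089 = -33513037/4484 + 2089 = -24145961/4484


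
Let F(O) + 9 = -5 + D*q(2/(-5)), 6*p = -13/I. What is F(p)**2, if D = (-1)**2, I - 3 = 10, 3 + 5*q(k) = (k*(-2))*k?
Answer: 3359889/15625 ≈ 215.03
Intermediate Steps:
q(k) = -3/5 - 2*k**2/5 (q(k) = -3/5 + ((k*(-2))*k)/5 = -3/5 + ((-2*k)*k)/5 = -3/5 + (-2*k**2)/5 = -3/5 - 2*k**2/5)
I = 13 (I = 3 + 10 = 13)
D = 1
p = -1/6 (p = (-13/13)/6 = (-13*1/13)/6 = (1/6)*(-1) = -1/6 ≈ -0.16667)
F(O) = -1833/125 (F(O) = -9 + (-5 + 1*(-3/5 - 2*(2/(-5))**2/5)) = -9 + (-5 + 1*(-3/5 - 2*(2*(-1/5))**2/5)) = -9 + (-5 + 1*(-3/5 - 2*(-2/5)**2/5)) = -9 + (-5 + 1*(-3/5 - 2/5*4/25)) = -9 + (-5 + 1*(-3/5 - 8/125)) = -9 + (-5 + 1*(-83/125)) = -9 + (-5 - 83/125) = -9 - 708/125 = -1833/125)
F(p)**2 = (-1833/125)**2 = 3359889/15625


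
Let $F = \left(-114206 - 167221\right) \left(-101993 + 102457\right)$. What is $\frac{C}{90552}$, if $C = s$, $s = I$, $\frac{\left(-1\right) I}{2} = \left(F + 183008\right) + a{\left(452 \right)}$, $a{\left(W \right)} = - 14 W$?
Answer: $\frac{32601362}{11319} \approx 2880.2$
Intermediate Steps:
$F = -130582128$ ($F = \left(-281427\right) 464 = -130582128$)
$I = 260810896$ ($I = - 2 \left(\left(-130582128 + 183008\right) - 6328\right) = - 2 \left(-130399120 - 6328\right) = \left(-2\right) \left(-130405448\right) = 260810896$)
$s = 260810896$
$C = 260810896$
$\frac{C}{90552} = \frac{260810896}{90552} = 260810896 \cdot \frac{1}{90552} = \frac{32601362}{11319}$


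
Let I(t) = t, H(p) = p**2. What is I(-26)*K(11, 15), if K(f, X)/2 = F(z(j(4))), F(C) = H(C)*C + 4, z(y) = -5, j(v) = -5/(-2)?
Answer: 6292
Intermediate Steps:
j(v) = 5/2 (j(v) = -5*(-1/2) = 5/2)
F(C) = 4 + C**3 (F(C) = C**2*C + 4 = C**3 + 4 = 4 + C**3)
K(f, X) = -242 (K(f, X) = 2*(4 + (-5)**3) = 2*(4 - 125) = 2*(-121) = -242)
I(-26)*K(11, 15) = -26*(-242) = 6292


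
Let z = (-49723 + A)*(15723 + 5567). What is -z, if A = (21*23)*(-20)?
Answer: 1264264070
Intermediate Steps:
A = -9660 (A = 483*(-20) = -9660)
z = -1264264070 (z = (-49723 - 9660)*(15723 + 5567) = -59383*21290 = -1264264070)
-z = -1*(-1264264070) = 1264264070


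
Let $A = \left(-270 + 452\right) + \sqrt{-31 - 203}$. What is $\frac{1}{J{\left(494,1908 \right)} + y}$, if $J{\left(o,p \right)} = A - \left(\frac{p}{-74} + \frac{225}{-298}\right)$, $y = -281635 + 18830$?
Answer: $- \frac{10641518164702}{2794425021144399915} - \frac{121572676 i \sqrt{26}}{2794425021144399915} \approx -3.8081 \cdot 10^{-6} - 2.2183 \cdot 10^{-10} i$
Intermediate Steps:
$y = -262805$
$A = 182 + 3 i \sqrt{26}$ ($A = 182 + \sqrt{-234} = 182 + 3 i \sqrt{26} \approx 182.0 + 15.297 i$)
$J{\left(o,p \right)} = \frac{54461}{298} + \frac{p}{74} + 3 i \sqrt{26}$ ($J{\left(o,p \right)} = \left(182 + 3 i \sqrt{26}\right) - \left(\frac{p}{-74} + \frac{225}{-298}\right) = \left(182 + 3 i \sqrt{26}\right) - \left(p \left(- \frac{1}{74}\right) + 225 \left(- \frac{1}{298}\right)\right) = \left(182 + 3 i \sqrt{26}\right) - \left(- \frac{p}{74} - \frac{225}{298}\right) = \left(182 + 3 i \sqrt{26}\right) - \left(- \frac{225}{298} - \frac{p}{74}\right) = \left(182 + 3 i \sqrt{26}\right) + \left(\frac{225}{298} + \frac{p}{74}\right) = \frac{54461}{298} + \frac{p}{74} + 3 i \sqrt{26}$)
$\frac{1}{J{\left(494,1908 \right)} + y} = \frac{1}{\left(\frac{54461}{298} + \frac{1}{74} \cdot 1908 + 3 i \sqrt{26}\right) - 262805} = \frac{1}{\left(\frac{54461}{298} + \frac{954}{37} + 3 i \sqrt{26}\right) - 262805} = \frac{1}{\left(\frac{2299349}{11026} + 3 i \sqrt{26}\right) - 262805} = \frac{1}{- \frac{2895388581}{11026} + 3 i \sqrt{26}}$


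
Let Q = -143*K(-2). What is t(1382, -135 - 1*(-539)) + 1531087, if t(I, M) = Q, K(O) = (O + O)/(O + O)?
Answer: 1530944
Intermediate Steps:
K(O) = 1 (K(O) = (2*O)/((2*O)) = (2*O)*(1/(2*O)) = 1)
Q = -143 (Q = -143*1 = -143)
t(I, M) = -143
t(1382, -135 - 1*(-539)) + 1531087 = -143 + 1531087 = 1530944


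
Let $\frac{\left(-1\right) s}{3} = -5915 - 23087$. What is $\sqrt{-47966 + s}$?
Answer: $8 \sqrt{610} \approx 197.59$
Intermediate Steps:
$s = 87006$ ($s = - 3 \left(-5915 - 23087\right) = \left(-3\right) \left(-29002\right) = 87006$)
$\sqrt{-47966 + s} = \sqrt{-47966 + 87006} = \sqrt{39040} = 8 \sqrt{610}$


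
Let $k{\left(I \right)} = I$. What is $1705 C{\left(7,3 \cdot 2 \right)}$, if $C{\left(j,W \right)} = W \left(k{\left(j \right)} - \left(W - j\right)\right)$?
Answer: $81840$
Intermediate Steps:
$C{\left(j,W \right)} = W \left(- W + 2 j\right)$ ($C{\left(j,W \right)} = W \left(j - \left(W - j\right)\right) = W \left(- W + 2 j\right)$)
$1705 C{\left(7,3 \cdot 2 \right)} = 1705 \cdot 3 \cdot 2 \left(- 3 \cdot 2 + 2 \cdot 7\right) = 1705 \cdot 6 \left(\left(-1\right) 6 + 14\right) = 1705 \cdot 6 \left(-6 + 14\right) = 1705 \cdot 6 \cdot 8 = 1705 \cdot 48 = 81840$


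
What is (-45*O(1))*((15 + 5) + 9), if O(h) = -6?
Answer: 7830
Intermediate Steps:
(-45*O(1))*((15 + 5) + 9) = (-45*(-6))*((15 + 5) + 9) = 270*(20 + 9) = 270*29 = 7830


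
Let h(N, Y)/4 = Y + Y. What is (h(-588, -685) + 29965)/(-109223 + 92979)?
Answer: -24485/16244 ≈ -1.5073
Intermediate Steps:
h(N, Y) = 8*Y (h(N, Y) = 4*(Y + Y) = 4*(2*Y) = 8*Y)
(h(-588, -685) + 29965)/(-109223 + 92979) = (8*(-685) + 29965)/(-109223 + 92979) = (-5480 + 29965)/(-16244) = 24485*(-1/16244) = -24485/16244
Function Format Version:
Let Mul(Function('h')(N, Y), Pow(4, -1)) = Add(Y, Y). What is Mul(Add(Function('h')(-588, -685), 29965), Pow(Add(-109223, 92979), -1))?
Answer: Rational(-24485, 16244) ≈ -1.5073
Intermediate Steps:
Function('h')(N, Y) = Mul(8, Y) (Function('h')(N, Y) = Mul(4, Add(Y, Y)) = Mul(4, Mul(2, Y)) = Mul(8, Y))
Mul(Add(Function('h')(-588, -685), 29965), Pow(Add(-109223, 92979), -1)) = Mul(Add(Mul(8, -685), 29965), Pow(Add(-109223, 92979), -1)) = Mul(Add(-5480, 29965), Pow(-16244, -1)) = Mul(24485, Rational(-1, 16244)) = Rational(-24485, 16244)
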